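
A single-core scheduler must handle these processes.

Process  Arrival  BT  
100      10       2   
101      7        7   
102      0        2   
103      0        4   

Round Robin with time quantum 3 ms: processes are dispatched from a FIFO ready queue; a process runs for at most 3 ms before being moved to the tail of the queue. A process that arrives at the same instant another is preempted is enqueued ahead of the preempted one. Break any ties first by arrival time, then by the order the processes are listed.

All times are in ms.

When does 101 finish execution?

Schedule: | 102 0-2 | 103 2-6 | idle 6-7 | 101 7-10 | 100 10-12 | 101 12-16 |
Completion: 100=12  101=16  102=2  103=6
Turnaround (C−A): 100=2  101=9  102=2  103=6

16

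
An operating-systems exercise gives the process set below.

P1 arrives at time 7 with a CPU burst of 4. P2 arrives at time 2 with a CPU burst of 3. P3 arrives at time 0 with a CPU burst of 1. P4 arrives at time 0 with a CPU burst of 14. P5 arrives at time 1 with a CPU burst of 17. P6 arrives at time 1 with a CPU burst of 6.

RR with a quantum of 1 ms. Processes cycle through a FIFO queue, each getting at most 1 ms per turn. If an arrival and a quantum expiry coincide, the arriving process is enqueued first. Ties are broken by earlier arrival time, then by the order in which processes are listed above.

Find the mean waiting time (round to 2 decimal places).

15.83

Schedule: | P3 0-1 | P4 1-2 | P5 2-3 | P6 3-4 | P2 4-5 | P4 5-6 | P5 6-7 | P6 7-8 | P2 8-9 | P4 9-10 | P1 10-11 | P5 11-12 | P6 12-13 | P2 13-14 | P4 14-15 | P1 15-16 | P5 16-17 | P6 17-18 | P4 18-19 | P1 19-20 | P5 20-21 | P6 21-22 | P4 22-23 | P1 23-24 | P5 24-25 | P6 25-26 | P4 26-27 | P5 27-28 | P4 28-29 | P5 29-30 | P4 30-31 | P5 31-32 | P4 32-33 | P5 33-34 | P4 34-35 | P5 35-36 | P4 36-37 | P5 37-38 | P4 38-39 | P5 39-40 | P4 40-41 | P5 41-45 |
Completion: P1=24  P2=14  P3=1  P4=41  P5=45  P6=26
Turnaround (C−A): P1=17  P2=12  P3=1  P4=41  P5=44  P6=25
Waiting times: P1=13, P2=9, P3=0, P4=27, P5=27, P6=19
Average waiting = (13+9+0+27+27+19) / 6 = 95/6 = 15.83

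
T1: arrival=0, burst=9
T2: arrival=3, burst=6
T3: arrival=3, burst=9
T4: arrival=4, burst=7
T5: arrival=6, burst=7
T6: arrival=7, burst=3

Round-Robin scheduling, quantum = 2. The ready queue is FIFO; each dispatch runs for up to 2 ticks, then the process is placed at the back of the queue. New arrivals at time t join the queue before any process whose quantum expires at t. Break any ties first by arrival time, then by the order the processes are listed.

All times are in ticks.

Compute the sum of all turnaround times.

Schedule: | T1 0-4 | T2 4-6 | T3 6-8 | T4 8-10 | T1 10-12 | T5 12-14 | T2 14-16 | T6 16-18 | T3 18-20 | T4 20-22 | T1 22-24 | T5 24-26 | T2 26-28 | T6 28-29 | T3 29-31 | T4 31-33 | T1 33-34 | T5 34-36 | T3 36-38 | T4 38-39 | T5 39-40 | T3 40-41 |
Completion: T1=34  T2=28  T3=41  T4=39  T5=40  T6=29
Turnaround (C−A): T1=34  T2=25  T3=38  T4=35  T5=34  T6=22
Turnaround = completion − arrival: T1=34, T2=25, T3=38, T4=35, T5=34, T6=22
Total turnaround = 34 + 25 + 38 + 35 + 34 + 22 = 188

188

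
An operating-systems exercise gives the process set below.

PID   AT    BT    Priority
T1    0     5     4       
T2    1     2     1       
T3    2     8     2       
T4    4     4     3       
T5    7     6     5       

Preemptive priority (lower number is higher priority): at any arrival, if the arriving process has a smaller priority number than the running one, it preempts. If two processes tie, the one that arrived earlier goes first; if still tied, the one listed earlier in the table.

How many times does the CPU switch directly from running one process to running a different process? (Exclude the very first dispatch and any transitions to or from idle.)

Gantt: | T1 0-1 | T2 1-3 | T3 3-11 | T4 11-15 | T1 15-19 | T5 19-25 |
Completion: T1=19  T2=3  T3=11  T4=15  T5=25
Turnaround (C−A): T1=19  T2=2  T3=9  T4=11  T5=18

5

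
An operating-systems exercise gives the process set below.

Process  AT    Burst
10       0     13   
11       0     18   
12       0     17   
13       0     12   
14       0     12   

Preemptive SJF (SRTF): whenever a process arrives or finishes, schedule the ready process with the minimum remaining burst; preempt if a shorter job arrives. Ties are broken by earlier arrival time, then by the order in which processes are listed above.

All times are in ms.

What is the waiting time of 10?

24

Gantt: | 13 0-12 | 14 12-24 | 10 24-37 | 12 37-54 | 11 54-72 |
Completion: 10=37  11=72  12=54  13=12  14=24
Waiting(10) = turnaround − burst = 37 − 13 = 24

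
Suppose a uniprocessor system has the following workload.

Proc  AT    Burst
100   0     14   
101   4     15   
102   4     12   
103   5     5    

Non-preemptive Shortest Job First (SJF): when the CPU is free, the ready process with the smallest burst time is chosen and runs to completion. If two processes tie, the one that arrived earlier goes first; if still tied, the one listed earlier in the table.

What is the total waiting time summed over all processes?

Gantt: | 100 0-14 | 103 14-19 | 102 19-31 | 101 31-46 |
Completion: 100=14  101=46  102=31  103=19
Turnaround (C−A): 100=14  101=42  102=27  103=14
Waiting = turnaround − burst: 100=0, 101=27, 102=15, 103=9
Total waiting = 0 + 27 + 15 + 9 = 51

51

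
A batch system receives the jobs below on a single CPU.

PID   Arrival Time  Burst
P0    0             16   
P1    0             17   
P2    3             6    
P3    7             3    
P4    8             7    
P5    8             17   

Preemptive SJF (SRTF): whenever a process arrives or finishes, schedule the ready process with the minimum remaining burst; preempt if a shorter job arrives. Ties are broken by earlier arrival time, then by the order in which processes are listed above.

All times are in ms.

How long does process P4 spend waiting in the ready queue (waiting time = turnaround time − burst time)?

4

Gantt: | P0 0-3 | P2 3-9 | P3 9-12 | P4 12-19 | P0 19-32 | P1 32-49 | P5 49-66 |
Completion: P0=32  P1=49  P2=9  P3=12  P4=19  P5=66
Waiting(P4) = turnaround − burst = 11 − 7 = 4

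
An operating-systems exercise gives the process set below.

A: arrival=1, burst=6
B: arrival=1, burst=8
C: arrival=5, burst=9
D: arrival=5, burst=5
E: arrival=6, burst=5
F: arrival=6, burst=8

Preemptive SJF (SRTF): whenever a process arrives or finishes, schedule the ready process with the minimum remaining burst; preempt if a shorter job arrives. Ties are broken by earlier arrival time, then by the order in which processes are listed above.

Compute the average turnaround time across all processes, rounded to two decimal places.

Gantt: | idle 0-1 | A 1-7 | D 7-12 | E 12-17 | B 17-25 | F 25-33 | C 33-42 |
Completion: A=7  B=25  C=42  D=12  E=17  F=33
Turnaround (C−A): A=6  B=24  C=37  D=7  E=11  F=27
Turnaround times: A=6, B=24, C=37, D=7, E=11, F=27
Average turnaround = (6+24+37+7+11+27) / 6 = 112/6 = 18.67

18.67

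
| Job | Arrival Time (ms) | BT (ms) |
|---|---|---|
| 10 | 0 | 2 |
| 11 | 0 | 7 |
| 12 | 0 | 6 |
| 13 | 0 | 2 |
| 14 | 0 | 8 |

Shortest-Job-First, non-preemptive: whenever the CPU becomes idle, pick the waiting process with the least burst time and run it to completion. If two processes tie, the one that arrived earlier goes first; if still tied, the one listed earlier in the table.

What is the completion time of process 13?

4

Gantt: | 10 0-2 | 13 2-4 | 12 4-10 | 11 10-17 | 14 17-25 |
Completion: 10=2  11=17  12=10  13=4  14=25
Turnaround (C−A): 10=2  11=17  12=10  13=4  14=25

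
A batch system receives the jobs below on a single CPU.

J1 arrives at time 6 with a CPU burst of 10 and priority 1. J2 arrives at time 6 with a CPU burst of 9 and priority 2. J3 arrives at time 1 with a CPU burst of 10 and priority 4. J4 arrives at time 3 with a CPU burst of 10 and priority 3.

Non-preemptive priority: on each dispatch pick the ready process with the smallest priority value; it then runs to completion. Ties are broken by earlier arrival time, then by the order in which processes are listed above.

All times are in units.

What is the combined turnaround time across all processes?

86

Gantt: | idle 0-1 | J3 1-11 | J1 11-21 | J2 21-30 | J4 30-40 |
Completion: J1=21  J2=30  J3=11  J4=40
Turnaround = completion − arrival: J1=15, J2=24, J3=10, J4=37
Total turnaround = 15 + 24 + 10 + 37 = 86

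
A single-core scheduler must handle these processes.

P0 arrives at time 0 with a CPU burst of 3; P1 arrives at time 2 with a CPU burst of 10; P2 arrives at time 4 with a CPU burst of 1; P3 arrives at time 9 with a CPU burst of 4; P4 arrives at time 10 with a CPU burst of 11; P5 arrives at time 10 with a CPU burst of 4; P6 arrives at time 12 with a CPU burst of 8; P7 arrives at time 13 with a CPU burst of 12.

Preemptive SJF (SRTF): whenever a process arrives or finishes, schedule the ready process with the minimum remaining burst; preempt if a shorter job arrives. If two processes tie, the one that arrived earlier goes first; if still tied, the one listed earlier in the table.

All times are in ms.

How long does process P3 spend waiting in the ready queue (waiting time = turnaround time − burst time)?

Schedule: | P0 0-3 | P1 3-4 | P2 4-5 | P1 5-9 | P3 9-13 | P5 13-17 | P1 17-22 | P6 22-30 | P4 30-41 | P7 41-53 |
Completion: P0=3  P1=22  P2=5  P3=13  P4=41  P5=17  P6=30  P7=53
Waiting(P3) = turnaround − burst = 4 − 4 = 0

0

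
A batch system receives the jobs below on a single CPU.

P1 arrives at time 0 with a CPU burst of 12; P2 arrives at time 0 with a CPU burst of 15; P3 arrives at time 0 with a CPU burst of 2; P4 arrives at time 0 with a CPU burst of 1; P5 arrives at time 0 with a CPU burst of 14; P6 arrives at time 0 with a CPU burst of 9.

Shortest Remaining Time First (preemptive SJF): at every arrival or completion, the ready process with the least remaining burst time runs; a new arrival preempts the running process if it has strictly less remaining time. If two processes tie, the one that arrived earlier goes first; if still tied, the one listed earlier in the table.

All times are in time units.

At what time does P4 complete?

Schedule: | P4 0-1 | P3 1-3 | P6 3-12 | P1 12-24 | P5 24-38 | P2 38-53 |
Completion: P1=24  P2=53  P3=3  P4=1  P5=38  P6=12

1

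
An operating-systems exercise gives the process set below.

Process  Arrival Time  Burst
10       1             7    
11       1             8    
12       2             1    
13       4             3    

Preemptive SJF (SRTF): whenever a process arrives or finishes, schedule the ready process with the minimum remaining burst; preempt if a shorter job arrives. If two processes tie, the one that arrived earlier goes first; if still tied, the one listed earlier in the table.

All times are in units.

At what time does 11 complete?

Timeline: | idle 0-1 | 10 1-2 | 12 2-3 | 10 3-4 | 13 4-7 | 10 7-12 | 11 12-20 |
Completion: 10=12  11=20  12=3  13=7

20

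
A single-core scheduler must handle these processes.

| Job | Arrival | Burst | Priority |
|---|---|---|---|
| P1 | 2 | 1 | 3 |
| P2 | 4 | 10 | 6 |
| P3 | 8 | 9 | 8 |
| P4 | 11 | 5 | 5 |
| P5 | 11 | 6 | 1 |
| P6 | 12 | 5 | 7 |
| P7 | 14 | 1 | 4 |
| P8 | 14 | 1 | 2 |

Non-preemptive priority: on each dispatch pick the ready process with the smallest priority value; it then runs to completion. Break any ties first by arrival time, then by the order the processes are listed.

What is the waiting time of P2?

Schedule: | idle 0-2 | P1 2-3 | idle 3-4 | P2 4-14 | P5 14-20 | P8 20-21 | P7 21-22 | P4 22-27 | P6 27-32 | P3 32-41 |
Completion: P1=3  P2=14  P3=41  P4=27  P5=20  P6=32  P7=22  P8=21
Turnaround (C−A): P1=1  P2=10  P3=33  P4=16  P5=9  P6=20  P7=8  P8=7
Waiting(P2) = turnaround − burst = 10 − 10 = 0

0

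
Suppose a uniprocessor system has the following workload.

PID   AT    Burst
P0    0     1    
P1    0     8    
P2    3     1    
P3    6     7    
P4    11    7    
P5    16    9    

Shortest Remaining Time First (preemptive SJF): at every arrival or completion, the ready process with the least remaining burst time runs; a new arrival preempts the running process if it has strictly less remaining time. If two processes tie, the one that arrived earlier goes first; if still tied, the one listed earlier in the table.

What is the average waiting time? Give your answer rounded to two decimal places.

3.33

Timeline: | P0 0-1 | P1 1-3 | P2 3-4 | P1 4-10 | P3 10-17 | P4 17-24 | P5 24-33 |
Completion: P0=1  P1=10  P2=4  P3=17  P4=24  P5=33
Waiting times: P0=0, P1=2, P2=0, P3=4, P4=6, P5=8
Average waiting = (0+2+0+4+6+8) / 6 = 20/6 = 3.33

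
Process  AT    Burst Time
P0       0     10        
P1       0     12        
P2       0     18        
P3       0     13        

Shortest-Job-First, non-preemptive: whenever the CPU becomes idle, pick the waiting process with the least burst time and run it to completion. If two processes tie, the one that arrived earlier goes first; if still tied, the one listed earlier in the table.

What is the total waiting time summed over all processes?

Timeline: | P0 0-10 | P1 10-22 | P3 22-35 | P2 35-53 |
Completion: P0=10  P1=22  P2=53  P3=35
Waiting = turnaround − burst: P0=0, P1=10, P2=35, P3=22
Total waiting = 0 + 10 + 35 + 22 = 67

67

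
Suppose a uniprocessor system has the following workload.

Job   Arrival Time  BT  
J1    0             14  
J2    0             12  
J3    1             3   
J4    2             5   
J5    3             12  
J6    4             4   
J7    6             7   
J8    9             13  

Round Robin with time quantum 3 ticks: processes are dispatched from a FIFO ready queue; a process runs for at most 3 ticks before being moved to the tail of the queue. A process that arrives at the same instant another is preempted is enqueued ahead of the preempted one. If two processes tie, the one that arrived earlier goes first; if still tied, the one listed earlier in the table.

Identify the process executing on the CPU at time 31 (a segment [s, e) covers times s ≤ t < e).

J4

Schedule: | J1 0-3 | J2 3-6 | J3 6-9 | J4 9-12 | J5 12-15 | J1 15-18 | J6 18-21 | J7 21-24 | J2 24-27 | J8 27-30 | J4 30-32 | J5 32-35 | J1 35-38 | J6 38-39 | J7 39-42 | J2 42-45 | J8 45-48 | J5 48-51 | J1 51-54 | J7 54-55 | J2 55-58 | J8 58-61 | J5 61-64 | J1 64-66 | J8 66-70 |
Completion: J1=66  J2=58  J3=9  J4=32  J5=64  J6=39  J7=55  J8=70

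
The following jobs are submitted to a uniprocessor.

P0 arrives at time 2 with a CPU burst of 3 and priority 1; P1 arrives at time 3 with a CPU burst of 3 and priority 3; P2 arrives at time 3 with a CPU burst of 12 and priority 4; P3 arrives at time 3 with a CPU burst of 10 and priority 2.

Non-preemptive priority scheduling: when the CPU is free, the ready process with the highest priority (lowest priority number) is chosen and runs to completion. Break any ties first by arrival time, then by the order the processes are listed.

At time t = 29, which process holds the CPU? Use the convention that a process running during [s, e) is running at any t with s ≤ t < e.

P2

Schedule: | idle 0-2 | P0 2-5 | P3 5-15 | P1 15-18 | P2 18-30 |
Completion: P0=5  P1=18  P2=30  P3=15
Turnaround (C−A): P0=3  P1=15  P2=27  P3=12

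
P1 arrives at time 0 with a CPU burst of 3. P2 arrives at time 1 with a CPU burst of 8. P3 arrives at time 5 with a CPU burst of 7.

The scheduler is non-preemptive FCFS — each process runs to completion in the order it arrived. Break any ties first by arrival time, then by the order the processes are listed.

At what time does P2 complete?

Timeline: | P1 0-3 | P2 3-11 | P3 11-18 |
Completion: P1=3  P2=11  P3=18
Turnaround (C−A): P1=3  P2=10  P3=13

11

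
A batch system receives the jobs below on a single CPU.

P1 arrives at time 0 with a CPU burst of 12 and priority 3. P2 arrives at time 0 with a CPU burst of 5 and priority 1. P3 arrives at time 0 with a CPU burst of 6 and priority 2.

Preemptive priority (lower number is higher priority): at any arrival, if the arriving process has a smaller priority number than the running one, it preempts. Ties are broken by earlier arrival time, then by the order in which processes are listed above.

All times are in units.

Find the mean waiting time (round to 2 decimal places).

Schedule: | P2 0-5 | P3 5-11 | P1 11-23 |
Completion: P1=23  P2=5  P3=11
Waiting times: P1=11, P2=0, P3=5
Average waiting = (11+0+5) / 3 = 16/3 = 5.33

5.33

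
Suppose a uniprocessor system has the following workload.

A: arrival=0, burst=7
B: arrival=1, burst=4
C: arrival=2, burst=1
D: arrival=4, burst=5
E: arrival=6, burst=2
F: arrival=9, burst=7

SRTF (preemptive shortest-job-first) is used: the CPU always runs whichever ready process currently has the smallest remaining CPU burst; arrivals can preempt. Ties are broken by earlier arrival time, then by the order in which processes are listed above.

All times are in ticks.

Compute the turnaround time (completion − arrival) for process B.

5

Gantt: | A 0-1 | B 1-2 | C 2-3 | B 3-6 | E 6-8 | D 8-13 | A 13-19 | F 19-26 |
Completion: A=19  B=6  C=3  D=13  E=8  F=26
Turnaround (C−A): A=19  B=5  C=1  D=9  E=2  F=17
Turnaround(B) = completion − arrival = 6 − 1 = 5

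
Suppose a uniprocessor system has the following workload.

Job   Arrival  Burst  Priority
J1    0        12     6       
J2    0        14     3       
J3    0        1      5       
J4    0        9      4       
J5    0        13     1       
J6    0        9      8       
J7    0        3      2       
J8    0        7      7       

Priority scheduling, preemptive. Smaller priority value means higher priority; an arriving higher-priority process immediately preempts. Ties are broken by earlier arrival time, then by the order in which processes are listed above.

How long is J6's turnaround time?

Schedule: | J5 0-13 | J7 13-16 | J2 16-30 | J4 30-39 | J3 39-40 | J1 40-52 | J8 52-59 | J6 59-68 |
Completion: J1=52  J2=30  J3=40  J4=39  J5=13  J6=68  J7=16  J8=59
Turnaround (C−A): J1=52  J2=30  J3=40  J4=39  J5=13  J6=68  J7=16  J8=59
Turnaround(J6) = completion − arrival = 68 − 0 = 68

68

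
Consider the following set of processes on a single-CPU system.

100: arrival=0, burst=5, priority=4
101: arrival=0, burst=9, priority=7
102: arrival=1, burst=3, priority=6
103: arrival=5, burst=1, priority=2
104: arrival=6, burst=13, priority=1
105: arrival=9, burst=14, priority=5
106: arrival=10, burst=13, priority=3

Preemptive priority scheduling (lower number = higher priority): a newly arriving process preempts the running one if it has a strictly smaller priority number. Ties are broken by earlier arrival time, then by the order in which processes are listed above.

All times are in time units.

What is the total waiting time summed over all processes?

126

Gantt: | 100 0-5 | 103 5-6 | 104 6-19 | 106 19-32 | 105 32-46 | 102 46-49 | 101 49-58 |
Completion: 100=5  101=58  102=49  103=6  104=19  105=46  106=32
Waiting = turnaround − burst: 100=0, 101=49, 102=45, 103=0, 104=0, 105=23, 106=9
Total waiting = 0 + 49 + 45 + 0 + 0 + 23 + 9 = 126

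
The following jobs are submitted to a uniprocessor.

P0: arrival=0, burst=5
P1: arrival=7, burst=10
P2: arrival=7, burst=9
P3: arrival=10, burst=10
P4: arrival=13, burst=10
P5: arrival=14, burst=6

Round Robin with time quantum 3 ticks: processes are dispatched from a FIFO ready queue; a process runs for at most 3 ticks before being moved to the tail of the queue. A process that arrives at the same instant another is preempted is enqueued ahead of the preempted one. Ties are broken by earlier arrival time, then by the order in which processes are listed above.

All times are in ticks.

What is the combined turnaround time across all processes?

187

Gantt: | P0 0-5 | idle 5-7 | P1 7-10 | P2 10-13 | P3 13-16 | P1 16-19 | P4 19-22 | P2 22-25 | P5 25-28 | P3 28-31 | P1 31-34 | P4 34-37 | P2 37-40 | P5 40-43 | P3 43-46 | P1 46-47 | P4 47-50 | P3 50-51 | P4 51-52 |
Completion: P0=5  P1=47  P2=40  P3=51  P4=52  P5=43
Turnaround (C−A): P0=5  P1=40  P2=33  P3=41  P4=39  P5=29
Turnaround = completion − arrival: P0=5, P1=40, P2=33, P3=41, P4=39, P5=29
Total turnaround = 5 + 40 + 33 + 41 + 39 + 29 = 187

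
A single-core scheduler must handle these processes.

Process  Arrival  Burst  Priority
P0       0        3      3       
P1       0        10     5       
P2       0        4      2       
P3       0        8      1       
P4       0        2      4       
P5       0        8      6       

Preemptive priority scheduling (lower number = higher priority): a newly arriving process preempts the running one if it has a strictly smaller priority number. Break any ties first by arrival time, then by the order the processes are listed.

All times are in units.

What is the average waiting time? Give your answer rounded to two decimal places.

Timeline: | P3 0-8 | P2 8-12 | P0 12-15 | P4 15-17 | P1 17-27 | P5 27-35 |
Completion: P0=15  P1=27  P2=12  P3=8  P4=17  P5=35
Turnaround (C−A): P0=15  P1=27  P2=12  P3=8  P4=17  P5=35
Waiting times: P0=12, P1=17, P2=8, P3=0, P4=15, P5=27
Average waiting = (12+17+8+0+15+27) / 6 = 79/6 = 13.17

13.17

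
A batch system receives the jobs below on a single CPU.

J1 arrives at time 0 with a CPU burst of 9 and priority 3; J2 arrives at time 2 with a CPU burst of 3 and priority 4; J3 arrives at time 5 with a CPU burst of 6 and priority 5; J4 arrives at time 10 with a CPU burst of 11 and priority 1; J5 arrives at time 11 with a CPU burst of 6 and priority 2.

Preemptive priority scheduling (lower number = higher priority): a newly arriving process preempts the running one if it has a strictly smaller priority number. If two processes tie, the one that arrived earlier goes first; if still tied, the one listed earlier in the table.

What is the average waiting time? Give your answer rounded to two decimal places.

Timeline: | J1 0-9 | J2 9-10 | J4 10-21 | J5 21-27 | J2 27-29 | J3 29-35 |
Completion: J1=9  J2=29  J3=35  J4=21  J5=27
Turnaround (C−A): J1=9  J2=27  J3=30  J4=11  J5=16
Waiting times: J1=0, J2=24, J3=24, J4=0, J5=10
Average waiting = (0+24+24+0+10) / 5 = 58/5 = 11.60

11.60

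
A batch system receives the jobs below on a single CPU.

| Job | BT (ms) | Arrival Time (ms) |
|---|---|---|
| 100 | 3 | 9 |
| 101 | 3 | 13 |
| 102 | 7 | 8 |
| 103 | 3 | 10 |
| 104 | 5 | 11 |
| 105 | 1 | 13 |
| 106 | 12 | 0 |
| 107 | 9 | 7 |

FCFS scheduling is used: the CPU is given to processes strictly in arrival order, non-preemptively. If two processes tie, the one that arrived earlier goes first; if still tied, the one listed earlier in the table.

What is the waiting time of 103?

21

Schedule: | 106 0-12 | 107 12-21 | 102 21-28 | 100 28-31 | 103 31-34 | 104 34-39 | 101 39-42 | 105 42-43 |
Completion: 100=31  101=42  102=28  103=34  104=39  105=43  106=12  107=21
Waiting(103) = turnaround − burst = 24 − 3 = 21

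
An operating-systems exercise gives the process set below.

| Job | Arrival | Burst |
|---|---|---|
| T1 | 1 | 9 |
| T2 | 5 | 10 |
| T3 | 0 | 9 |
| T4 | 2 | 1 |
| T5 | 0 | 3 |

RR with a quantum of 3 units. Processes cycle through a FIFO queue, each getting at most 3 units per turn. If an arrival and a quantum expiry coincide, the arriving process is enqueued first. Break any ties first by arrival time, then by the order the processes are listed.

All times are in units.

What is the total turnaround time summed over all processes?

90

Gantt: | T3 0-3 | T5 3-6 | T1 6-9 | T4 9-10 | T3 10-13 | T2 13-16 | T1 16-19 | T3 19-22 | T2 22-25 | T1 25-28 | T2 28-32 |
Completion: T1=28  T2=32  T3=22  T4=10  T5=6
Turnaround (C−A): T1=27  T2=27  T3=22  T4=8  T5=6
Turnaround = completion − arrival: T1=27, T2=27, T3=22, T4=8, T5=6
Total turnaround = 27 + 27 + 22 + 8 + 6 = 90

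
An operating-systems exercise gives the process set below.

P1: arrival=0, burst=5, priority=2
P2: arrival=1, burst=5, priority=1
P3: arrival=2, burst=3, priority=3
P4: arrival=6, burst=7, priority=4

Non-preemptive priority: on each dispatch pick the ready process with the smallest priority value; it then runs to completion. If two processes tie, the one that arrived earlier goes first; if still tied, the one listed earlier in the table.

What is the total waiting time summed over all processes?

19

Gantt: | P1 0-5 | P2 5-10 | P3 10-13 | P4 13-20 |
Completion: P1=5  P2=10  P3=13  P4=20
Turnaround (C−A): P1=5  P2=9  P3=11  P4=14
Waiting = turnaround − burst: P1=0, P2=4, P3=8, P4=7
Total waiting = 0 + 4 + 8 + 7 = 19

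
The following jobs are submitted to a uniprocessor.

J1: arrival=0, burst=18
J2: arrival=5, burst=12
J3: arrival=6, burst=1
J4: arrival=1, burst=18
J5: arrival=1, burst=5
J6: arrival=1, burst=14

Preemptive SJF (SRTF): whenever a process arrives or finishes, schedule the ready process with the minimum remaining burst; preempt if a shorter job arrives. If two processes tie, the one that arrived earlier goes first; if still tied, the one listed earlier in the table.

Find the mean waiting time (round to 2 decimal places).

16.83

Timeline: | J1 0-1 | J5 1-6 | J3 6-7 | J2 7-19 | J6 19-33 | J1 33-50 | J4 50-68 |
Completion: J1=50  J2=19  J3=7  J4=68  J5=6  J6=33
Waiting times: J1=32, J2=2, J3=0, J4=49, J5=0, J6=18
Average waiting = (32+2+0+49+0+18) / 6 = 101/6 = 16.83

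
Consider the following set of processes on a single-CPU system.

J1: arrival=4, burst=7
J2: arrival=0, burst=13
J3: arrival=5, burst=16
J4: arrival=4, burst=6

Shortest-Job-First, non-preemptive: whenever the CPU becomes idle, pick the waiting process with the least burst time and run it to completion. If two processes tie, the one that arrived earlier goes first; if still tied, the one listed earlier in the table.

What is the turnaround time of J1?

Timeline: | J2 0-13 | J4 13-19 | J1 19-26 | J3 26-42 |
Completion: J1=26  J2=13  J3=42  J4=19
Turnaround (C−A): J1=22  J2=13  J3=37  J4=15
Turnaround(J1) = completion − arrival = 26 − 4 = 22

22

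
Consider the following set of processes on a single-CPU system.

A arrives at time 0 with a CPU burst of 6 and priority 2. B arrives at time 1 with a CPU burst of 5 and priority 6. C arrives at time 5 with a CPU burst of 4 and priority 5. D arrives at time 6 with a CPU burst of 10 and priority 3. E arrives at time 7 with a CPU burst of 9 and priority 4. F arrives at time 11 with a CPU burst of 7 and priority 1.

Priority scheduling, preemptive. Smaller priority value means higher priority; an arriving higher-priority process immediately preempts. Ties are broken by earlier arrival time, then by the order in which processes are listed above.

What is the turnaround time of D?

17

Schedule: | A 0-6 | D 6-11 | F 11-18 | D 18-23 | E 23-32 | C 32-36 | B 36-41 |
Completion: A=6  B=41  C=36  D=23  E=32  F=18
Turnaround (C−A): A=6  B=40  C=31  D=17  E=25  F=7
Turnaround(D) = completion − arrival = 23 − 6 = 17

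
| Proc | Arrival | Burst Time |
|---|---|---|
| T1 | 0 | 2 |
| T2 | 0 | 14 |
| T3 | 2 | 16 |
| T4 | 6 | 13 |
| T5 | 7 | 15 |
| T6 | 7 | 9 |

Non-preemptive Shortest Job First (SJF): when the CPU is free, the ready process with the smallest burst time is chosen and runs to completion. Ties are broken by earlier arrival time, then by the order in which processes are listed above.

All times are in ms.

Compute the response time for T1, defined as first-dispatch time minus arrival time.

0

Gantt: | T1 0-2 | T2 2-16 | T6 16-25 | T4 25-38 | T5 38-53 | T3 53-69 |
Completion: T1=2  T2=16  T3=69  T4=38  T5=53  T6=25
Turnaround (C−A): T1=2  T2=16  T3=67  T4=32  T5=46  T6=18
Response(T1) = first start − arrival = 0 − 0 = 0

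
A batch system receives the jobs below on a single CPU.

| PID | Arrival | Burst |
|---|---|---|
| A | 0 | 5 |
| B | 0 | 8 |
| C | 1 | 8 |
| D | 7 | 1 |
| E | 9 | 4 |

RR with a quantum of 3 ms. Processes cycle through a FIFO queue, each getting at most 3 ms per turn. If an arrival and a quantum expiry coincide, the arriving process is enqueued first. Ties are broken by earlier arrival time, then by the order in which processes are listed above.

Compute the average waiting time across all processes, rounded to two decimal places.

Timeline: | A 0-3 | B 3-6 | C 6-9 | A 9-11 | B 11-14 | D 14-15 | E 15-18 | C 18-21 | B 21-23 | E 23-24 | C 24-26 |
Completion: A=11  B=23  C=26  D=15  E=24
Waiting times: A=6, B=15, C=17, D=7, E=11
Average waiting = (6+15+17+7+11) / 5 = 56/5 = 11.20

11.20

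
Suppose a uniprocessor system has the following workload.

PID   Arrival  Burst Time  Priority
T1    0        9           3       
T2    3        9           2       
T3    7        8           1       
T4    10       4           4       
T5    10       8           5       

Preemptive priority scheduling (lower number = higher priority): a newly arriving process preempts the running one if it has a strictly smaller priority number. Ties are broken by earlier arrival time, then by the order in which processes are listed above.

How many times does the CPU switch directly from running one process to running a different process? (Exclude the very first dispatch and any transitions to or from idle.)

Gantt: | T1 0-3 | T2 3-7 | T3 7-15 | T2 15-20 | T1 20-26 | T4 26-30 | T5 30-38 |
Completion: T1=26  T2=20  T3=15  T4=30  T5=38

6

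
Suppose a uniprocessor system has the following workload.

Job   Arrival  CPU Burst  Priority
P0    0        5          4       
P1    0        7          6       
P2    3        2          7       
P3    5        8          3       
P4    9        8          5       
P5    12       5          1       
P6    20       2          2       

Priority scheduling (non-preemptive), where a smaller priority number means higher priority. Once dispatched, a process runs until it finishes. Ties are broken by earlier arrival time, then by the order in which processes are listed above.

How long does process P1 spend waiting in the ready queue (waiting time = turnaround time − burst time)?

28

Timeline: | P0 0-5 | P3 5-13 | P5 13-18 | P4 18-26 | P6 26-28 | P1 28-35 | P2 35-37 |
Completion: P0=5  P1=35  P2=37  P3=13  P4=26  P5=18  P6=28
Waiting(P1) = turnaround − burst = 35 − 7 = 28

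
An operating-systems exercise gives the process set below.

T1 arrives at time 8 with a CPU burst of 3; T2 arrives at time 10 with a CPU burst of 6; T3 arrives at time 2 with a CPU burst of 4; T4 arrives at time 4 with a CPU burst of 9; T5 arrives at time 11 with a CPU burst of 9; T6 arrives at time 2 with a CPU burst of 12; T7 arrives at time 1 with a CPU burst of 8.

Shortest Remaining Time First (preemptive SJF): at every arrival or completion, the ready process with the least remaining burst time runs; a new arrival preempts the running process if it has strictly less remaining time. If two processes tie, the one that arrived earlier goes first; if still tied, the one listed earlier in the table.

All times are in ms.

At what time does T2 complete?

22

Timeline: | idle 0-1 | T7 1-2 | T3 2-6 | T7 6-8 | T1 8-11 | T7 11-16 | T2 16-22 | T4 22-31 | T5 31-40 | T6 40-52 |
Completion: T1=11  T2=22  T3=6  T4=31  T5=40  T6=52  T7=16
Turnaround (C−A): T1=3  T2=12  T3=4  T4=27  T5=29  T6=50  T7=15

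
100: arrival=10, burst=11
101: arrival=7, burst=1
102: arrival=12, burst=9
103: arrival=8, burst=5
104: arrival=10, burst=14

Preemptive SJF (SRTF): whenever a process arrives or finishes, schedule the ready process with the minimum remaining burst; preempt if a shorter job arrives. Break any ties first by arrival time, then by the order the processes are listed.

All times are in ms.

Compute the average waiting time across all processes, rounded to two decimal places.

Gantt: | idle 0-7 | 101 7-8 | 103 8-13 | 102 13-22 | 100 22-33 | 104 33-47 |
Completion: 100=33  101=8  102=22  103=13  104=47
Turnaround (C−A): 100=23  101=1  102=10  103=5  104=37
Waiting times: 100=12, 101=0, 102=1, 103=0, 104=23
Average waiting = (12+0+1+0+23) / 5 = 36/5 = 7.20

7.20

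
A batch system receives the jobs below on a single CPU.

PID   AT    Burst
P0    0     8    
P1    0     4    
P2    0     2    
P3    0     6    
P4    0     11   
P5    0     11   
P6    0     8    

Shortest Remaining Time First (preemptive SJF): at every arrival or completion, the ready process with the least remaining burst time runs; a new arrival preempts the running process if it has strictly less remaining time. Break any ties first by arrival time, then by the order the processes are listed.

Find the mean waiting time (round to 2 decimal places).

15.29

Schedule: | P2 0-2 | P1 2-6 | P3 6-12 | P0 12-20 | P6 20-28 | P4 28-39 | P5 39-50 |
Completion: P0=20  P1=6  P2=2  P3=12  P4=39  P5=50  P6=28
Turnaround (C−A): P0=20  P1=6  P2=2  P3=12  P4=39  P5=50  P6=28
Waiting times: P0=12, P1=2, P2=0, P3=6, P4=28, P5=39, P6=20
Average waiting = (12+2+0+6+28+39+20) / 7 = 107/7 = 15.29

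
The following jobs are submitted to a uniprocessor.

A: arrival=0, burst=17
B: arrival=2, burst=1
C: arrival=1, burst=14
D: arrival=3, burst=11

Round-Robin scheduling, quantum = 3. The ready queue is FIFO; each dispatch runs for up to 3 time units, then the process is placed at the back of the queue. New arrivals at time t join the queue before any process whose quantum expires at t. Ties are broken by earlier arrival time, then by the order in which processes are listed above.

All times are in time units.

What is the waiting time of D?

22

Timeline: | A 0-3 | C 3-6 | B 6-7 | D 7-10 | A 10-13 | C 13-16 | D 16-19 | A 19-22 | C 22-25 | D 25-28 | A 28-31 | C 31-34 | D 34-36 | A 36-39 | C 39-41 | A 41-43 |
Completion: A=43  B=7  C=41  D=36
Turnaround (C−A): A=43  B=5  C=40  D=33
Waiting(D) = turnaround − burst = 33 − 11 = 22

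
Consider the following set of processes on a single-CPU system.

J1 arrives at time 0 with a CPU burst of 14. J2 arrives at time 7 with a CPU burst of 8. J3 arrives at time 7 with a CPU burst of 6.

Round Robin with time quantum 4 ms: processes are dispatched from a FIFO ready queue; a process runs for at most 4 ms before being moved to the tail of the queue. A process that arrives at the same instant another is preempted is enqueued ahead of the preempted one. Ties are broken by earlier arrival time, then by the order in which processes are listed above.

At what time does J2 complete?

Timeline: | J1 0-8 | J2 8-12 | J3 12-16 | J1 16-20 | J2 20-24 | J3 24-26 | J1 26-28 |
Completion: J1=28  J2=24  J3=26
Turnaround (C−A): J1=28  J2=17  J3=19

24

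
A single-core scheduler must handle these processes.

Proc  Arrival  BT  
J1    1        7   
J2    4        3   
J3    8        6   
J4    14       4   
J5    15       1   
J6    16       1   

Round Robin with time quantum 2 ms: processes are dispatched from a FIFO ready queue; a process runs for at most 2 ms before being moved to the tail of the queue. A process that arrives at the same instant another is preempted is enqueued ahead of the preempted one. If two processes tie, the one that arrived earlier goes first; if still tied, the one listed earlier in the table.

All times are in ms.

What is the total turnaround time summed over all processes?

47

Gantt: | idle 0-1 | J1 1-5 | J2 5-7 | J1 7-9 | J2 9-10 | J3 10-12 | J1 12-13 | J3 13-15 | J4 15-17 | J5 17-18 | J3 18-20 | J6 20-21 | J4 21-23 |
Completion: J1=13  J2=10  J3=20  J4=23  J5=18  J6=21
Turnaround (C−A): J1=12  J2=6  J3=12  J4=9  J5=3  J6=5
Turnaround = completion − arrival: J1=12, J2=6, J3=12, J4=9, J5=3, J6=5
Total turnaround = 12 + 6 + 12 + 9 + 3 + 5 = 47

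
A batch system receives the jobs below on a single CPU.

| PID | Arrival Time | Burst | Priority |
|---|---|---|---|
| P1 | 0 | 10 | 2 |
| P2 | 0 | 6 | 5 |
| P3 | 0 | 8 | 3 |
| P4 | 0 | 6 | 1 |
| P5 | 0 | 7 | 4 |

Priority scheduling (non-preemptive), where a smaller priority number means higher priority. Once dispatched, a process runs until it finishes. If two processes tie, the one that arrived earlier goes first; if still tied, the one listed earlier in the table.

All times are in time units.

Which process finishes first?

P4

Timeline: | P4 0-6 | P1 6-16 | P3 16-24 | P5 24-31 | P2 31-37 |
Completion: P1=16  P2=37  P3=24  P4=6  P5=31
Finish order: P4 → P1 → P3 → P5 → P2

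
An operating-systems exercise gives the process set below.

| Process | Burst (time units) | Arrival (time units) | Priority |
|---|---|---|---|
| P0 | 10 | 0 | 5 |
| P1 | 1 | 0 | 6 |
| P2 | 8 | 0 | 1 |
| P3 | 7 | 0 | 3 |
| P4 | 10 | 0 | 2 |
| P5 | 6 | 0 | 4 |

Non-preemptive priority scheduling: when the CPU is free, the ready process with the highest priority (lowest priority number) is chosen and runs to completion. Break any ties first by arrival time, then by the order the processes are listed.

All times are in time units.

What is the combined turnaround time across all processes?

Gantt: | P2 0-8 | P4 8-18 | P3 18-25 | P5 25-31 | P0 31-41 | P1 41-42 |
Completion: P0=41  P1=42  P2=8  P3=25  P4=18  P5=31
Turnaround = completion − arrival: P0=41, P1=42, P2=8, P3=25, P4=18, P5=31
Total turnaround = 41 + 42 + 8 + 25 + 18 + 31 = 165

165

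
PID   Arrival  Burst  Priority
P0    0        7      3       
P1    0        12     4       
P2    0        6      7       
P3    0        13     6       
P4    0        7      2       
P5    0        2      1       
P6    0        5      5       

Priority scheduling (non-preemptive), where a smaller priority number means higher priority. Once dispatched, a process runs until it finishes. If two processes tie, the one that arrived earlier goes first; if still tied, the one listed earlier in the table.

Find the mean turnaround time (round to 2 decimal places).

26.57

Gantt: | P5 0-2 | P4 2-9 | P0 9-16 | P1 16-28 | P6 28-33 | P3 33-46 | P2 46-52 |
Completion: P0=16  P1=28  P2=52  P3=46  P4=9  P5=2  P6=33
Turnaround times: P0=16, P1=28, P2=52, P3=46, P4=9, P5=2, P6=33
Average turnaround = (16+28+52+46+9+2+33) / 7 = 186/7 = 26.57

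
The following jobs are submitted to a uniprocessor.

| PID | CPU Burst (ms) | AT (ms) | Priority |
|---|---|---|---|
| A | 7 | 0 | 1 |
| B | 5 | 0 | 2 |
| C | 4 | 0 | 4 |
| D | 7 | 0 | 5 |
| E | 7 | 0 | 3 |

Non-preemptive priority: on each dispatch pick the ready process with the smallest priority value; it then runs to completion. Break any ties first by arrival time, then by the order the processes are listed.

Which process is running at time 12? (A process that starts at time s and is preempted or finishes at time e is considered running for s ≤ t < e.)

E

Schedule: | A 0-7 | B 7-12 | E 12-19 | C 19-23 | D 23-30 |
Completion: A=7  B=12  C=23  D=30  E=19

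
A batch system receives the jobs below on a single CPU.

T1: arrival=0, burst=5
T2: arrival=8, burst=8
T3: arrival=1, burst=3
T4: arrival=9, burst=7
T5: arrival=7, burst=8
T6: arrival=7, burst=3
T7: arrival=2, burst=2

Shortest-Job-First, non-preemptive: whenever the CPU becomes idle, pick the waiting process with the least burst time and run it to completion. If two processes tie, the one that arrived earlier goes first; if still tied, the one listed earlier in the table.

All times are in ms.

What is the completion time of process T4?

Timeline: | T1 0-5 | T7 5-7 | T3 7-10 | T6 10-13 | T4 13-20 | T5 20-28 | T2 28-36 |
Completion: T1=5  T2=36  T3=10  T4=20  T5=28  T6=13  T7=7
Turnaround (C−A): T1=5  T2=28  T3=9  T4=11  T5=21  T6=6  T7=5

20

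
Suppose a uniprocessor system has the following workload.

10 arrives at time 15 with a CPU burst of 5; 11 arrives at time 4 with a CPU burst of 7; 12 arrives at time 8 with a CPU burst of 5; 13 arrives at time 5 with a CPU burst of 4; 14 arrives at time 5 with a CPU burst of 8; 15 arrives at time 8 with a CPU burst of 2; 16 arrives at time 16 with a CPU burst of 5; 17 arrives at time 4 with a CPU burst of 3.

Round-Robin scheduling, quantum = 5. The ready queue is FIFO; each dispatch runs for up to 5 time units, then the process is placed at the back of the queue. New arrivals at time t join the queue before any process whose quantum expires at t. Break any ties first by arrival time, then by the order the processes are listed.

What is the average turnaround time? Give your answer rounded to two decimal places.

Schedule: | idle 0-4 | 11 4-9 | 17 9-12 | 13 12-16 | 14 16-21 | 12 21-26 | 15 26-28 | 11 28-30 | 10 30-35 | 16 35-40 | 14 40-43 |
Completion: 10=35  11=30  12=26  13=16  14=43  15=28  16=40  17=12
Turnaround (C−A): 10=20  11=26  12=18  13=11  14=38  15=20  16=24  17=8
Turnaround times: 10=20, 11=26, 12=18, 13=11, 14=38, 15=20, 16=24, 17=8
Average turnaround = (20+26+18+11+38+20+24+8) / 8 = 165/8 = 20.63

20.63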